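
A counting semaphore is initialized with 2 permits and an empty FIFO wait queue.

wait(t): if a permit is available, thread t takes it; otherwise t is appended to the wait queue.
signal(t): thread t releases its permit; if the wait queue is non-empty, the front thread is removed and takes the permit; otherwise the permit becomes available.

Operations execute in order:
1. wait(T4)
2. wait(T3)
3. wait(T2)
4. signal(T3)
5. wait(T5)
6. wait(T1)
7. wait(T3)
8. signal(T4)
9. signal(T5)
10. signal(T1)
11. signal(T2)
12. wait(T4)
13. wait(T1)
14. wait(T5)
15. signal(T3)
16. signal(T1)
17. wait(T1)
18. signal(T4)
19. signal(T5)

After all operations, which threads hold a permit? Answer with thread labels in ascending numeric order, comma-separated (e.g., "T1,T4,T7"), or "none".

Answer: T1

Derivation:
Step 1: wait(T4) -> count=1 queue=[] holders={T4}
Step 2: wait(T3) -> count=0 queue=[] holders={T3,T4}
Step 3: wait(T2) -> count=0 queue=[T2] holders={T3,T4}
Step 4: signal(T3) -> count=0 queue=[] holders={T2,T4}
Step 5: wait(T5) -> count=0 queue=[T5] holders={T2,T4}
Step 6: wait(T1) -> count=0 queue=[T5,T1] holders={T2,T4}
Step 7: wait(T3) -> count=0 queue=[T5,T1,T3] holders={T2,T4}
Step 8: signal(T4) -> count=0 queue=[T1,T3] holders={T2,T5}
Step 9: signal(T5) -> count=0 queue=[T3] holders={T1,T2}
Step 10: signal(T1) -> count=0 queue=[] holders={T2,T3}
Step 11: signal(T2) -> count=1 queue=[] holders={T3}
Step 12: wait(T4) -> count=0 queue=[] holders={T3,T4}
Step 13: wait(T1) -> count=0 queue=[T1] holders={T3,T4}
Step 14: wait(T5) -> count=0 queue=[T1,T5] holders={T3,T4}
Step 15: signal(T3) -> count=0 queue=[T5] holders={T1,T4}
Step 16: signal(T1) -> count=0 queue=[] holders={T4,T5}
Step 17: wait(T1) -> count=0 queue=[T1] holders={T4,T5}
Step 18: signal(T4) -> count=0 queue=[] holders={T1,T5}
Step 19: signal(T5) -> count=1 queue=[] holders={T1}
Final holders: T1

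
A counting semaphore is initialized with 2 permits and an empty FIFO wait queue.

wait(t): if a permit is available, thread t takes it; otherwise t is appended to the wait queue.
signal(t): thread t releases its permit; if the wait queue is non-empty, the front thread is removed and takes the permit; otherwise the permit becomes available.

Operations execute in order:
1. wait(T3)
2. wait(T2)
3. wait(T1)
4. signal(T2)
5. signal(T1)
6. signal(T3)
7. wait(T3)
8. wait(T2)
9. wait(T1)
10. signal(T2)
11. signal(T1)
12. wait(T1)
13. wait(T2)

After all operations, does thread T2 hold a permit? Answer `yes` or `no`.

Step 1: wait(T3) -> count=1 queue=[] holders={T3}
Step 2: wait(T2) -> count=0 queue=[] holders={T2,T3}
Step 3: wait(T1) -> count=0 queue=[T1] holders={T2,T3}
Step 4: signal(T2) -> count=0 queue=[] holders={T1,T3}
Step 5: signal(T1) -> count=1 queue=[] holders={T3}
Step 6: signal(T3) -> count=2 queue=[] holders={none}
Step 7: wait(T3) -> count=1 queue=[] holders={T3}
Step 8: wait(T2) -> count=0 queue=[] holders={T2,T3}
Step 9: wait(T1) -> count=0 queue=[T1] holders={T2,T3}
Step 10: signal(T2) -> count=0 queue=[] holders={T1,T3}
Step 11: signal(T1) -> count=1 queue=[] holders={T3}
Step 12: wait(T1) -> count=0 queue=[] holders={T1,T3}
Step 13: wait(T2) -> count=0 queue=[T2] holders={T1,T3}
Final holders: {T1,T3} -> T2 not in holders

Answer: no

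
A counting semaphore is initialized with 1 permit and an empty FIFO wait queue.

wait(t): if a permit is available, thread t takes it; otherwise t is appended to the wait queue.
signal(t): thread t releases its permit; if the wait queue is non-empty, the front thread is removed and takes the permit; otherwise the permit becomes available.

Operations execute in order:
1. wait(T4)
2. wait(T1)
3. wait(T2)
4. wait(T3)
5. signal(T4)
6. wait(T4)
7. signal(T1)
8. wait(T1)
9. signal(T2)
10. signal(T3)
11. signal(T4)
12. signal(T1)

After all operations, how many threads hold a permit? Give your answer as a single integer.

Step 1: wait(T4) -> count=0 queue=[] holders={T4}
Step 2: wait(T1) -> count=0 queue=[T1] holders={T4}
Step 3: wait(T2) -> count=0 queue=[T1,T2] holders={T4}
Step 4: wait(T3) -> count=0 queue=[T1,T2,T3] holders={T4}
Step 5: signal(T4) -> count=0 queue=[T2,T3] holders={T1}
Step 6: wait(T4) -> count=0 queue=[T2,T3,T4] holders={T1}
Step 7: signal(T1) -> count=0 queue=[T3,T4] holders={T2}
Step 8: wait(T1) -> count=0 queue=[T3,T4,T1] holders={T2}
Step 9: signal(T2) -> count=0 queue=[T4,T1] holders={T3}
Step 10: signal(T3) -> count=0 queue=[T1] holders={T4}
Step 11: signal(T4) -> count=0 queue=[] holders={T1}
Step 12: signal(T1) -> count=1 queue=[] holders={none}
Final holders: {none} -> 0 thread(s)

Answer: 0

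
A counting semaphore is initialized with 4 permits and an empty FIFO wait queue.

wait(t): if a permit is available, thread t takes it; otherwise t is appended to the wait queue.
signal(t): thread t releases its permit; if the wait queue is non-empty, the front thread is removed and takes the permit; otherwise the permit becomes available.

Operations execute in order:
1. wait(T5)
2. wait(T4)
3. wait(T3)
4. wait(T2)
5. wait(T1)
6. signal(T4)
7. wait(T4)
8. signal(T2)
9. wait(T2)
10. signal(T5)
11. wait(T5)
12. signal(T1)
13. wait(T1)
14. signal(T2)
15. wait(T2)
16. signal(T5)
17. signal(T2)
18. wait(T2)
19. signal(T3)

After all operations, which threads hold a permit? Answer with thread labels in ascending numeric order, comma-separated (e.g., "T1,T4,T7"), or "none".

Step 1: wait(T5) -> count=3 queue=[] holders={T5}
Step 2: wait(T4) -> count=2 queue=[] holders={T4,T5}
Step 3: wait(T3) -> count=1 queue=[] holders={T3,T4,T5}
Step 4: wait(T2) -> count=0 queue=[] holders={T2,T3,T4,T5}
Step 5: wait(T1) -> count=0 queue=[T1] holders={T2,T3,T4,T5}
Step 6: signal(T4) -> count=0 queue=[] holders={T1,T2,T3,T5}
Step 7: wait(T4) -> count=0 queue=[T4] holders={T1,T2,T3,T5}
Step 8: signal(T2) -> count=0 queue=[] holders={T1,T3,T4,T5}
Step 9: wait(T2) -> count=0 queue=[T2] holders={T1,T3,T4,T5}
Step 10: signal(T5) -> count=0 queue=[] holders={T1,T2,T3,T4}
Step 11: wait(T5) -> count=0 queue=[T5] holders={T1,T2,T3,T4}
Step 12: signal(T1) -> count=0 queue=[] holders={T2,T3,T4,T5}
Step 13: wait(T1) -> count=0 queue=[T1] holders={T2,T3,T4,T5}
Step 14: signal(T2) -> count=0 queue=[] holders={T1,T3,T4,T5}
Step 15: wait(T2) -> count=0 queue=[T2] holders={T1,T3,T4,T5}
Step 16: signal(T5) -> count=0 queue=[] holders={T1,T2,T3,T4}
Step 17: signal(T2) -> count=1 queue=[] holders={T1,T3,T4}
Step 18: wait(T2) -> count=0 queue=[] holders={T1,T2,T3,T4}
Step 19: signal(T3) -> count=1 queue=[] holders={T1,T2,T4}
Final holders: T1,T2,T4

Answer: T1,T2,T4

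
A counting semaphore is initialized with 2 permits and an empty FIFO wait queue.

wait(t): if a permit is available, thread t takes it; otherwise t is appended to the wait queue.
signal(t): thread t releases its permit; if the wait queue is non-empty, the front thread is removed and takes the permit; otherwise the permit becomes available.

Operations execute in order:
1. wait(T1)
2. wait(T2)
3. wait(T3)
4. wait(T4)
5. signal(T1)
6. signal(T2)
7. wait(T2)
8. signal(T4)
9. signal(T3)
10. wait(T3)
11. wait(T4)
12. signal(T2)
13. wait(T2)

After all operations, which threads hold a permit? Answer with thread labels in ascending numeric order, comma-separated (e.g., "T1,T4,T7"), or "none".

Answer: T3,T4

Derivation:
Step 1: wait(T1) -> count=1 queue=[] holders={T1}
Step 2: wait(T2) -> count=0 queue=[] holders={T1,T2}
Step 3: wait(T3) -> count=0 queue=[T3] holders={T1,T2}
Step 4: wait(T4) -> count=0 queue=[T3,T4] holders={T1,T2}
Step 5: signal(T1) -> count=0 queue=[T4] holders={T2,T3}
Step 6: signal(T2) -> count=0 queue=[] holders={T3,T4}
Step 7: wait(T2) -> count=0 queue=[T2] holders={T3,T4}
Step 8: signal(T4) -> count=0 queue=[] holders={T2,T3}
Step 9: signal(T3) -> count=1 queue=[] holders={T2}
Step 10: wait(T3) -> count=0 queue=[] holders={T2,T3}
Step 11: wait(T4) -> count=0 queue=[T4] holders={T2,T3}
Step 12: signal(T2) -> count=0 queue=[] holders={T3,T4}
Step 13: wait(T2) -> count=0 queue=[T2] holders={T3,T4}
Final holders: T3,T4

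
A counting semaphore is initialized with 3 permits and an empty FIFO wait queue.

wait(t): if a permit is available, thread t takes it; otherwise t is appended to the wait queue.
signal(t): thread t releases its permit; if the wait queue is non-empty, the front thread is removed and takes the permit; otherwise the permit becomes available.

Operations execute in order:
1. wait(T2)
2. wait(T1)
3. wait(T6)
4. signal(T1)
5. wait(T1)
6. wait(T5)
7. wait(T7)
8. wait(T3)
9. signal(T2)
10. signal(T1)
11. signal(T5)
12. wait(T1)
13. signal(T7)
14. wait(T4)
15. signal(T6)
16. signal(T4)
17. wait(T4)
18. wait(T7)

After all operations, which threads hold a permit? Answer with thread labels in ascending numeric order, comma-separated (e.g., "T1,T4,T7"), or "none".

Step 1: wait(T2) -> count=2 queue=[] holders={T2}
Step 2: wait(T1) -> count=1 queue=[] holders={T1,T2}
Step 3: wait(T6) -> count=0 queue=[] holders={T1,T2,T6}
Step 4: signal(T1) -> count=1 queue=[] holders={T2,T6}
Step 5: wait(T1) -> count=0 queue=[] holders={T1,T2,T6}
Step 6: wait(T5) -> count=0 queue=[T5] holders={T1,T2,T6}
Step 7: wait(T7) -> count=0 queue=[T5,T7] holders={T1,T2,T6}
Step 8: wait(T3) -> count=0 queue=[T5,T7,T3] holders={T1,T2,T6}
Step 9: signal(T2) -> count=0 queue=[T7,T3] holders={T1,T5,T6}
Step 10: signal(T1) -> count=0 queue=[T3] holders={T5,T6,T7}
Step 11: signal(T5) -> count=0 queue=[] holders={T3,T6,T7}
Step 12: wait(T1) -> count=0 queue=[T1] holders={T3,T6,T7}
Step 13: signal(T7) -> count=0 queue=[] holders={T1,T3,T6}
Step 14: wait(T4) -> count=0 queue=[T4] holders={T1,T3,T6}
Step 15: signal(T6) -> count=0 queue=[] holders={T1,T3,T4}
Step 16: signal(T4) -> count=1 queue=[] holders={T1,T3}
Step 17: wait(T4) -> count=0 queue=[] holders={T1,T3,T4}
Step 18: wait(T7) -> count=0 queue=[T7] holders={T1,T3,T4}
Final holders: T1,T3,T4

Answer: T1,T3,T4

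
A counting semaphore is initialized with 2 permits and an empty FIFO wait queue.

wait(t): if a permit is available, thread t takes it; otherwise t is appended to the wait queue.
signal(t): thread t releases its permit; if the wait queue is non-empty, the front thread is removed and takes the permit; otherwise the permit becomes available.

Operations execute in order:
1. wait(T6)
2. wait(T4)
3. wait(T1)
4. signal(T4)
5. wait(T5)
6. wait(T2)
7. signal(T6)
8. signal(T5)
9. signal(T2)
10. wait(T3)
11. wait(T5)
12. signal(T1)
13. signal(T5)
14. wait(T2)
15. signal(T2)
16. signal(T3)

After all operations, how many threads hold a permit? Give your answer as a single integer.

Answer: 0

Derivation:
Step 1: wait(T6) -> count=1 queue=[] holders={T6}
Step 2: wait(T4) -> count=0 queue=[] holders={T4,T6}
Step 3: wait(T1) -> count=0 queue=[T1] holders={T4,T6}
Step 4: signal(T4) -> count=0 queue=[] holders={T1,T6}
Step 5: wait(T5) -> count=0 queue=[T5] holders={T1,T6}
Step 6: wait(T2) -> count=0 queue=[T5,T2] holders={T1,T6}
Step 7: signal(T6) -> count=0 queue=[T2] holders={T1,T5}
Step 8: signal(T5) -> count=0 queue=[] holders={T1,T2}
Step 9: signal(T2) -> count=1 queue=[] holders={T1}
Step 10: wait(T3) -> count=0 queue=[] holders={T1,T3}
Step 11: wait(T5) -> count=0 queue=[T5] holders={T1,T3}
Step 12: signal(T1) -> count=0 queue=[] holders={T3,T5}
Step 13: signal(T5) -> count=1 queue=[] holders={T3}
Step 14: wait(T2) -> count=0 queue=[] holders={T2,T3}
Step 15: signal(T2) -> count=1 queue=[] holders={T3}
Step 16: signal(T3) -> count=2 queue=[] holders={none}
Final holders: {none} -> 0 thread(s)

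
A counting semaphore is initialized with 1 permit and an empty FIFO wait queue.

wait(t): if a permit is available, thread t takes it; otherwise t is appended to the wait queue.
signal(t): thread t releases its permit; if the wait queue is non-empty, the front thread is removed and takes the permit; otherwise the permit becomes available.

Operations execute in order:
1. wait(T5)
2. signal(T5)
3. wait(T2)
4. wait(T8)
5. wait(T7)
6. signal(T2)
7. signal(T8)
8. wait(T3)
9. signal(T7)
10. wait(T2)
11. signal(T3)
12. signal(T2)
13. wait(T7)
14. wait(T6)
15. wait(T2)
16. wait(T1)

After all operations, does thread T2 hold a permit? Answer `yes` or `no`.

Step 1: wait(T5) -> count=0 queue=[] holders={T5}
Step 2: signal(T5) -> count=1 queue=[] holders={none}
Step 3: wait(T2) -> count=0 queue=[] holders={T2}
Step 4: wait(T8) -> count=0 queue=[T8] holders={T2}
Step 5: wait(T7) -> count=0 queue=[T8,T7] holders={T2}
Step 6: signal(T2) -> count=0 queue=[T7] holders={T8}
Step 7: signal(T8) -> count=0 queue=[] holders={T7}
Step 8: wait(T3) -> count=0 queue=[T3] holders={T7}
Step 9: signal(T7) -> count=0 queue=[] holders={T3}
Step 10: wait(T2) -> count=0 queue=[T2] holders={T3}
Step 11: signal(T3) -> count=0 queue=[] holders={T2}
Step 12: signal(T2) -> count=1 queue=[] holders={none}
Step 13: wait(T7) -> count=0 queue=[] holders={T7}
Step 14: wait(T6) -> count=0 queue=[T6] holders={T7}
Step 15: wait(T2) -> count=0 queue=[T6,T2] holders={T7}
Step 16: wait(T1) -> count=0 queue=[T6,T2,T1] holders={T7}
Final holders: {T7} -> T2 not in holders

Answer: no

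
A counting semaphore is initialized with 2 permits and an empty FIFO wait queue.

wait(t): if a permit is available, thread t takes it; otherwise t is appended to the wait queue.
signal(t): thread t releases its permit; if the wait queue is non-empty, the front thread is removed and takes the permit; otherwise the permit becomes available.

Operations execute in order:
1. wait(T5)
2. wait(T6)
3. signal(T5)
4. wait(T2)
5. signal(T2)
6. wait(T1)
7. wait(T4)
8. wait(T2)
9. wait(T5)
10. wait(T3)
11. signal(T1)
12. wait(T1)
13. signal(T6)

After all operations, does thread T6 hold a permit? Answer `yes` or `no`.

Answer: no

Derivation:
Step 1: wait(T5) -> count=1 queue=[] holders={T5}
Step 2: wait(T6) -> count=0 queue=[] holders={T5,T6}
Step 3: signal(T5) -> count=1 queue=[] holders={T6}
Step 4: wait(T2) -> count=0 queue=[] holders={T2,T6}
Step 5: signal(T2) -> count=1 queue=[] holders={T6}
Step 6: wait(T1) -> count=0 queue=[] holders={T1,T6}
Step 7: wait(T4) -> count=0 queue=[T4] holders={T1,T6}
Step 8: wait(T2) -> count=0 queue=[T4,T2] holders={T1,T6}
Step 9: wait(T5) -> count=0 queue=[T4,T2,T5] holders={T1,T6}
Step 10: wait(T3) -> count=0 queue=[T4,T2,T5,T3] holders={T1,T6}
Step 11: signal(T1) -> count=0 queue=[T2,T5,T3] holders={T4,T6}
Step 12: wait(T1) -> count=0 queue=[T2,T5,T3,T1] holders={T4,T6}
Step 13: signal(T6) -> count=0 queue=[T5,T3,T1] holders={T2,T4}
Final holders: {T2,T4} -> T6 not in holders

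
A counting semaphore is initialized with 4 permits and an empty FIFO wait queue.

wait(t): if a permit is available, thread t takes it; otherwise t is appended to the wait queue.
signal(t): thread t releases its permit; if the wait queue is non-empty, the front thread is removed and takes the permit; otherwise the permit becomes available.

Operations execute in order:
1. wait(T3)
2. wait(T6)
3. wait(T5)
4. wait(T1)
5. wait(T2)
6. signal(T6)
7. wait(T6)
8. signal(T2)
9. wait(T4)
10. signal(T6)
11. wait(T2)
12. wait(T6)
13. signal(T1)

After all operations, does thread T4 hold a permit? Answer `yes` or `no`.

Answer: yes

Derivation:
Step 1: wait(T3) -> count=3 queue=[] holders={T3}
Step 2: wait(T6) -> count=2 queue=[] holders={T3,T6}
Step 3: wait(T5) -> count=1 queue=[] holders={T3,T5,T6}
Step 4: wait(T1) -> count=0 queue=[] holders={T1,T3,T5,T6}
Step 5: wait(T2) -> count=0 queue=[T2] holders={T1,T3,T5,T6}
Step 6: signal(T6) -> count=0 queue=[] holders={T1,T2,T3,T5}
Step 7: wait(T6) -> count=0 queue=[T6] holders={T1,T2,T3,T5}
Step 8: signal(T2) -> count=0 queue=[] holders={T1,T3,T5,T6}
Step 9: wait(T4) -> count=0 queue=[T4] holders={T1,T3,T5,T6}
Step 10: signal(T6) -> count=0 queue=[] holders={T1,T3,T4,T5}
Step 11: wait(T2) -> count=0 queue=[T2] holders={T1,T3,T4,T5}
Step 12: wait(T6) -> count=0 queue=[T2,T6] holders={T1,T3,T4,T5}
Step 13: signal(T1) -> count=0 queue=[T6] holders={T2,T3,T4,T5}
Final holders: {T2,T3,T4,T5} -> T4 in holders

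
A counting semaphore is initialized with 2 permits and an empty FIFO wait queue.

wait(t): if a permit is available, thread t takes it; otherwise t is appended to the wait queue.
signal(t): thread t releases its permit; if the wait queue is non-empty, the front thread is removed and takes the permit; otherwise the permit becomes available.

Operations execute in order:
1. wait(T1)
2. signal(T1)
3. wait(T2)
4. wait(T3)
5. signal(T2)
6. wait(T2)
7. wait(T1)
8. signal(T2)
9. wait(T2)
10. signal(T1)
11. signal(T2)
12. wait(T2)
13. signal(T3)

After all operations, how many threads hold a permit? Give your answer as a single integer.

Step 1: wait(T1) -> count=1 queue=[] holders={T1}
Step 2: signal(T1) -> count=2 queue=[] holders={none}
Step 3: wait(T2) -> count=1 queue=[] holders={T2}
Step 4: wait(T3) -> count=0 queue=[] holders={T2,T3}
Step 5: signal(T2) -> count=1 queue=[] holders={T3}
Step 6: wait(T2) -> count=0 queue=[] holders={T2,T3}
Step 7: wait(T1) -> count=0 queue=[T1] holders={T2,T3}
Step 8: signal(T2) -> count=0 queue=[] holders={T1,T3}
Step 9: wait(T2) -> count=0 queue=[T2] holders={T1,T3}
Step 10: signal(T1) -> count=0 queue=[] holders={T2,T3}
Step 11: signal(T2) -> count=1 queue=[] holders={T3}
Step 12: wait(T2) -> count=0 queue=[] holders={T2,T3}
Step 13: signal(T3) -> count=1 queue=[] holders={T2}
Final holders: {T2} -> 1 thread(s)

Answer: 1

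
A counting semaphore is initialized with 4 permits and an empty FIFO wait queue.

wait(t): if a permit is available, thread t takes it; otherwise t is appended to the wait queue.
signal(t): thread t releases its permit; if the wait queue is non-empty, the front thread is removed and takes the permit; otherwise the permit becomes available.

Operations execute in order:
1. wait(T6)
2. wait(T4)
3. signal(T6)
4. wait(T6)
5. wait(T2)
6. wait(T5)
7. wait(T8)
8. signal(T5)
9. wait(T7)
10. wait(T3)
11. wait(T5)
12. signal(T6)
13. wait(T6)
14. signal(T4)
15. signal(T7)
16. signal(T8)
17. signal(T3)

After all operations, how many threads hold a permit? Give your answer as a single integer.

Answer: 3

Derivation:
Step 1: wait(T6) -> count=3 queue=[] holders={T6}
Step 2: wait(T4) -> count=2 queue=[] holders={T4,T6}
Step 3: signal(T6) -> count=3 queue=[] holders={T4}
Step 4: wait(T6) -> count=2 queue=[] holders={T4,T6}
Step 5: wait(T2) -> count=1 queue=[] holders={T2,T4,T6}
Step 6: wait(T5) -> count=0 queue=[] holders={T2,T4,T5,T6}
Step 7: wait(T8) -> count=0 queue=[T8] holders={T2,T4,T5,T6}
Step 8: signal(T5) -> count=0 queue=[] holders={T2,T4,T6,T8}
Step 9: wait(T7) -> count=0 queue=[T7] holders={T2,T4,T6,T8}
Step 10: wait(T3) -> count=0 queue=[T7,T3] holders={T2,T4,T6,T8}
Step 11: wait(T5) -> count=0 queue=[T7,T3,T5] holders={T2,T4,T6,T8}
Step 12: signal(T6) -> count=0 queue=[T3,T5] holders={T2,T4,T7,T8}
Step 13: wait(T6) -> count=0 queue=[T3,T5,T6] holders={T2,T4,T7,T8}
Step 14: signal(T4) -> count=0 queue=[T5,T6] holders={T2,T3,T7,T8}
Step 15: signal(T7) -> count=0 queue=[T6] holders={T2,T3,T5,T8}
Step 16: signal(T8) -> count=0 queue=[] holders={T2,T3,T5,T6}
Step 17: signal(T3) -> count=1 queue=[] holders={T2,T5,T6}
Final holders: {T2,T5,T6} -> 3 thread(s)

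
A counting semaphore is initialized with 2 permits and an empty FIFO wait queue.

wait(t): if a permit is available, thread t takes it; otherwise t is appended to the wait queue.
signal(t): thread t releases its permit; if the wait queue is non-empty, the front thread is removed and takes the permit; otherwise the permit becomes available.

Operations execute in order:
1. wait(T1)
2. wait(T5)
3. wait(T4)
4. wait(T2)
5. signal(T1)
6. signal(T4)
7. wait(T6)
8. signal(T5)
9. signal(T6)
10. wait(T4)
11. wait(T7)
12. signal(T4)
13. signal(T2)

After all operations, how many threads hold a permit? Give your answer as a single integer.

Answer: 1

Derivation:
Step 1: wait(T1) -> count=1 queue=[] holders={T1}
Step 2: wait(T5) -> count=0 queue=[] holders={T1,T5}
Step 3: wait(T4) -> count=0 queue=[T4] holders={T1,T5}
Step 4: wait(T2) -> count=0 queue=[T4,T2] holders={T1,T5}
Step 5: signal(T1) -> count=0 queue=[T2] holders={T4,T5}
Step 6: signal(T4) -> count=0 queue=[] holders={T2,T5}
Step 7: wait(T6) -> count=0 queue=[T6] holders={T2,T5}
Step 8: signal(T5) -> count=0 queue=[] holders={T2,T6}
Step 9: signal(T6) -> count=1 queue=[] holders={T2}
Step 10: wait(T4) -> count=0 queue=[] holders={T2,T4}
Step 11: wait(T7) -> count=0 queue=[T7] holders={T2,T4}
Step 12: signal(T4) -> count=0 queue=[] holders={T2,T7}
Step 13: signal(T2) -> count=1 queue=[] holders={T7}
Final holders: {T7} -> 1 thread(s)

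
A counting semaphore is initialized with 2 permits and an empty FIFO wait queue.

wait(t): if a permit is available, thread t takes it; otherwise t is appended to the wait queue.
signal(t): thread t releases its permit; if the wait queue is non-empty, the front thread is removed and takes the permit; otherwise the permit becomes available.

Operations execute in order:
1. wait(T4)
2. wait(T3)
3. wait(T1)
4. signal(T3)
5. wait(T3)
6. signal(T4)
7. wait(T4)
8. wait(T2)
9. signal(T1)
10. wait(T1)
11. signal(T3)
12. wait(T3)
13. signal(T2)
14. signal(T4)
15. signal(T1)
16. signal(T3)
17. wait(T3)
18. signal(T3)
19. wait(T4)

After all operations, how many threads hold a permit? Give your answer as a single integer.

Step 1: wait(T4) -> count=1 queue=[] holders={T4}
Step 2: wait(T3) -> count=0 queue=[] holders={T3,T4}
Step 3: wait(T1) -> count=0 queue=[T1] holders={T3,T4}
Step 4: signal(T3) -> count=0 queue=[] holders={T1,T4}
Step 5: wait(T3) -> count=0 queue=[T3] holders={T1,T4}
Step 6: signal(T4) -> count=0 queue=[] holders={T1,T3}
Step 7: wait(T4) -> count=0 queue=[T4] holders={T1,T3}
Step 8: wait(T2) -> count=0 queue=[T4,T2] holders={T1,T3}
Step 9: signal(T1) -> count=0 queue=[T2] holders={T3,T4}
Step 10: wait(T1) -> count=0 queue=[T2,T1] holders={T3,T4}
Step 11: signal(T3) -> count=0 queue=[T1] holders={T2,T4}
Step 12: wait(T3) -> count=0 queue=[T1,T3] holders={T2,T4}
Step 13: signal(T2) -> count=0 queue=[T3] holders={T1,T4}
Step 14: signal(T4) -> count=0 queue=[] holders={T1,T3}
Step 15: signal(T1) -> count=1 queue=[] holders={T3}
Step 16: signal(T3) -> count=2 queue=[] holders={none}
Step 17: wait(T3) -> count=1 queue=[] holders={T3}
Step 18: signal(T3) -> count=2 queue=[] holders={none}
Step 19: wait(T4) -> count=1 queue=[] holders={T4}
Final holders: {T4} -> 1 thread(s)

Answer: 1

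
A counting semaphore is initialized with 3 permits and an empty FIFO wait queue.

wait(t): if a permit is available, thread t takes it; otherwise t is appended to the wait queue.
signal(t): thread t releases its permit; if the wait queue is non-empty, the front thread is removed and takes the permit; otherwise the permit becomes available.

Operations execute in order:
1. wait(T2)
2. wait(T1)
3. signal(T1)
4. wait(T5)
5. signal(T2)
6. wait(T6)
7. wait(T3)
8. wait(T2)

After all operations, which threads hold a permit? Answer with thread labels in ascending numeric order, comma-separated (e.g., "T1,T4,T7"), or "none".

Step 1: wait(T2) -> count=2 queue=[] holders={T2}
Step 2: wait(T1) -> count=1 queue=[] holders={T1,T2}
Step 3: signal(T1) -> count=2 queue=[] holders={T2}
Step 4: wait(T5) -> count=1 queue=[] holders={T2,T5}
Step 5: signal(T2) -> count=2 queue=[] holders={T5}
Step 6: wait(T6) -> count=1 queue=[] holders={T5,T6}
Step 7: wait(T3) -> count=0 queue=[] holders={T3,T5,T6}
Step 8: wait(T2) -> count=0 queue=[T2] holders={T3,T5,T6}
Final holders: T3,T5,T6

Answer: T3,T5,T6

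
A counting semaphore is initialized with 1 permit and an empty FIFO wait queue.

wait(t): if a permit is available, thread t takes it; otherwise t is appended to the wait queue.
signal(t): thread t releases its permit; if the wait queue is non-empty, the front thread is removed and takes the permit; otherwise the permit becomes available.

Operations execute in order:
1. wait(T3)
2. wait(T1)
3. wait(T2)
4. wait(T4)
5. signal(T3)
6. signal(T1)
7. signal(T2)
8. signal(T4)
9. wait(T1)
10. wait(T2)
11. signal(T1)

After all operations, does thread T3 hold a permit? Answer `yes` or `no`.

Answer: no

Derivation:
Step 1: wait(T3) -> count=0 queue=[] holders={T3}
Step 2: wait(T1) -> count=0 queue=[T1] holders={T3}
Step 3: wait(T2) -> count=0 queue=[T1,T2] holders={T3}
Step 4: wait(T4) -> count=0 queue=[T1,T2,T4] holders={T3}
Step 5: signal(T3) -> count=0 queue=[T2,T4] holders={T1}
Step 6: signal(T1) -> count=0 queue=[T4] holders={T2}
Step 7: signal(T2) -> count=0 queue=[] holders={T4}
Step 8: signal(T4) -> count=1 queue=[] holders={none}
Step 9: wait(T1) -> count=0 queue=[] holders={T1}
Step 10: wait(T2) -> count=0 queue=[T2] holders={T1}
Step 11: signal(T1) -> count=0 queue=[] holders={T2}
Final holders: {T2} -> T3 not in holders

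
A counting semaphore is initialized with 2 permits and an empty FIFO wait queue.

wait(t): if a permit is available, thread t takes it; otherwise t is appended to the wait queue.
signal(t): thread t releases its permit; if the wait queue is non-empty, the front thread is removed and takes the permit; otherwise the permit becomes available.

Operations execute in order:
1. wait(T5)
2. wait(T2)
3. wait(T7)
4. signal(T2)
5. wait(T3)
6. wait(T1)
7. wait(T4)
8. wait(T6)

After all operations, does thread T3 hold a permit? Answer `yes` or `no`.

Answer: no

Derivation:
Step 1: wait(T5) -> count=1 queue=[] holders={T5}
Step 2: wait(T2) -> count=0 queue=[] holders={T2,T5}
Step 3: wait(T7) -> count=0 queue=[T7] holders={T2,T5}
Step 4: signal(T2) -> count=0 queue=[] holders={T5,T7}
Step 5: wait(T3) -> count=0 queue=[T3] holders={T5,T7}
Step 6: wait(T1) -> count=0 queue=[T3,T1] holders={T5,T7}
Step 7: wait(T4) -> count=0 queue=[T3,T1,T4] holders={T5,T7}
Step 8: wait(T6) -> count=0 queue=[T3,T1,T4,T6] holders={T5,T7}
Final holders: {T5,T7} -> T3 not in holders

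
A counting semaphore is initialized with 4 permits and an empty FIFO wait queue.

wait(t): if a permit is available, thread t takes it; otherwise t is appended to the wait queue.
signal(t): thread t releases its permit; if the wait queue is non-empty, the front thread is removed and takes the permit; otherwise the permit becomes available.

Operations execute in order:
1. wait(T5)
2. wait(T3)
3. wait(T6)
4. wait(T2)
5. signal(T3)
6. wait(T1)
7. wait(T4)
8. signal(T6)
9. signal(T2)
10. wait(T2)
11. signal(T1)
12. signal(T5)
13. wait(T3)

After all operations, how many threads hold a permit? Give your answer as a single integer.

Step 1: wait(T5) -> count=3 queue=[] holders={T5}
Step 2: wait(T3) -> count=2 queue=[] holders={T3,T5}
Step 3: wait(T6) -> count=1 queue=[] holders={T3,T5,T6}
Step 4: wait(T2) -> count=0 queue=[] holders={T2,T3,T5,T6}
Step 5: signal(T3) -> count=1 queue=[] holders={T2,T5,T6}
Step 6: wait(T1) -> count=0 queue=[] holders={T1,T2,T5,T6}
Step 7: wait(T4) -> count=0 queue=[T4] holders={T1,T2,T5,T6}
Step 8: signal(T6) -> count=0 queue=[] holders={T1,T2,T4,T5}
Step 9: signal(T2) -> count=1 queue=[] holders={T1,T4,T5}
Step 10: wait(T2) -> count=0 queue=[] holders={T1,T2,T4,T5}
Step 11: signal(T1) -> count=1 queue=[] holders={T2,T4,T5}
Step 12: signal(T5) -> count=2 queue=[] holders={T2,T4}
Step 13: wait(T3) -> count=1 queue=[] holders={T2,T3,T4}
Final holders: {T2,T3,T4} -> 3 thread(s)

Answer: 3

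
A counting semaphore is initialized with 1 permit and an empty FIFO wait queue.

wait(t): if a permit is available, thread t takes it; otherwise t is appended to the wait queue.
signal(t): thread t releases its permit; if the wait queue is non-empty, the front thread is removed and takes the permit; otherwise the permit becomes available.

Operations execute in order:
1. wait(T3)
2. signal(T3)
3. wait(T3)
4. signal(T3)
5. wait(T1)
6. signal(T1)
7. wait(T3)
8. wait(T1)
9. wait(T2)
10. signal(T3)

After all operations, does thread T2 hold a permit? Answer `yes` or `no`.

Answer: no

Derivation:
Step 1: wait(T3) -> count=0 queue=[] holders={T3}
Step 2: signal(T3) -> count=1 queue=[] holders={none}
Step 3: wait(T3) -> count=0 queue=[] holders={T3}
Step 4: signal(T3) -> count=1 queue=[] holders={none}
Step 5: wait(T1) -> count=0 queue=[] holders={T1}
Step 6: signal(T1) -> count=1 queue=[] holders={none}
Step 7: wait(T3) -> count=0 queue=[] holders={T3}
Step 8: wait(T1) -> count=0 queue=[T1] holders={T3}
Step 9: wait(T2) -> count=0 queue=[T1,T2] holders={T3}
Step 10: signal(T3) -> count=0 queue=[T2] holders={T1}
Final holders: {T1} -> T2 not in holders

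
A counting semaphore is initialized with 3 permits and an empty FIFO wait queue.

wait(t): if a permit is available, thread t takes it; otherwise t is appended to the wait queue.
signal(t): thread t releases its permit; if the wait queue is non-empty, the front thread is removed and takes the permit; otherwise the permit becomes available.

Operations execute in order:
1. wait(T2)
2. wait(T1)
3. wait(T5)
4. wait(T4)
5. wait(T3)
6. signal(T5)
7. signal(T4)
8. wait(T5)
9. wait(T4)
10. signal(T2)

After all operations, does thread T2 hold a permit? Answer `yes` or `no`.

Step 1: wait(T2) -> count=2 queue=[] holders={T2}
Step 2: wait(T1) -> count=1 queue=[] holders={T1,T2}
Step 3: wait(T5) -> count=0 queue=[] holders={T1,T2,T5}
Step 4: wait(T4) -> count=0 queue=[T4] holders={T1,T2,T5}
Step 5: wait(T3) -> count=0 queue=[T4,T3] holders={T1,T2,T5}
Step 6: signal(T5) -> count=0 queue=[T3] holders={T1,T2,T4}
Step 7: signal(T4) -> count=0 queue=[] holders={T1,T2,T3}
Step 8: wait(T5) -> count=0 queue=[T5] holders={T1,T2,T3}
Step 9: wait(T4) -> count=0 queue=[T5,T4] holders={T1,T2,T3}
Step 10: signal(T2) -> count=0 queue=[T4] holders={T1,T3,T5}
Final holders: {T1,T3,T5} -> T2 not in holders

Answer: no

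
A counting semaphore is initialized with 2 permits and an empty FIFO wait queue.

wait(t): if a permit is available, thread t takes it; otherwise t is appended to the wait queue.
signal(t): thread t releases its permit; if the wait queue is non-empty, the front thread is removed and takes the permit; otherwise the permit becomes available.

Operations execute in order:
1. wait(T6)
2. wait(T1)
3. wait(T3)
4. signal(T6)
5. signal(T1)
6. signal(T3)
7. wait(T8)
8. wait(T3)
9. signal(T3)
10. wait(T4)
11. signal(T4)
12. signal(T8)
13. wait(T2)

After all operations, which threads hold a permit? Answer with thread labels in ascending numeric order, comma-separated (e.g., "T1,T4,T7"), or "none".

Step 1: wait(T6) -> count=1 queue=[] holders={T6}
Step 2: wait(T1) -> count=0 queue=[] holders={T1,T6}
Step 3: wait(T3) -> count=0 queue=[T3] holders={T1,T6}
Step 4: signal(T6) -> count=0 queue=[] holders={T1,T3}
Step 5: signal(T1) -> count=1 queue=[] holders={T3}
Step 6: signal(T3) -> count=2 queue=[] holders={none}
Step 7: wait(T8) -> count=1 queue=[] holders={T8}
Step 8: wait(T3) -> count=0 queue=[] holders={T3,T8}
Step 9: signal(T3) -> count=1 queue=[] holders={T8}
Step 10: wait(T4) -> count=0 queue=[] holders={T4,T8}
Step 11: signal(T4) -> count=1 queue=[] holders={T8}
Step 12: signal(T8) -> count=2 queue=[] holders={none}
Step 13: wait(T2) -> count=1 queue=[] holders={T2}
Final holders: T2

Answer: T2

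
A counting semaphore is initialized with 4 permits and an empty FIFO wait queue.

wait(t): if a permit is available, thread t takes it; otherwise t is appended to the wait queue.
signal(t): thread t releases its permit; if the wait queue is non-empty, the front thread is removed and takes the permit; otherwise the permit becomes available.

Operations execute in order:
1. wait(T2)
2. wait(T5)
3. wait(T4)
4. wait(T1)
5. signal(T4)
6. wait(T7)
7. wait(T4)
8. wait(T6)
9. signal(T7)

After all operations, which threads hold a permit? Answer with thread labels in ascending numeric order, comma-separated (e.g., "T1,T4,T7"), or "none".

Answer: T1,T2,T4,T5

Derivation:
Step 1: wait(T2) -> count=3 queue=[] holders={T2}
Step 2: wait(T5) -> count=2 queue=[] holders={T2,T5}
Step 3: wait(T4) -> count=1 queue=[] holders={T2,T4,T5}
Step 4: wait(T1) -> count=0 queue=[] holders={T1,T2,T4,T5}
Step 5: signal(T4) -> count=1 queue=[] holders={T1,T2,T5}
Step 6: wait(T7) -> count=0 queue=[] holders={T1,T2,T5,T7}
Step 7: wait(T4) -> count=0 queue=[T4] holders={T1,T2,T5,T7}
Step 8: wait(T6) -> count=0 queue=[T4,T6] holders={T1,T2,T5,T7}
Step 9: signal(T7) -> count=0 queue=[T6] holders={T1,T2,T4,T5}
Final holders: T1,T2,T4,T5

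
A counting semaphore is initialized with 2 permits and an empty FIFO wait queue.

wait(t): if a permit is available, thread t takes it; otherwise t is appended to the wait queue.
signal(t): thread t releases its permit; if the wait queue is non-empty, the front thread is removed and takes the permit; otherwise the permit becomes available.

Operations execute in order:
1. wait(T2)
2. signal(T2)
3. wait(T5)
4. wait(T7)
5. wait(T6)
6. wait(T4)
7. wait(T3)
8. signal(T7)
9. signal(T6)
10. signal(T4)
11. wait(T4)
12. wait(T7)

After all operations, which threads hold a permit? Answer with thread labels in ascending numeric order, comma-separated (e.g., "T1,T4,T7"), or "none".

Step 1: wait(T2) -> count=1 queue=[] holders={T2}
Step 2: signal(T2) -> count=2 queue=[] holders={none}
Step 3: wait(T5) -> count=1 queue=[] holders={T5}
Step 4: wait(T7) -> count=0 queue=[] holders={T5,T7}
Step 5: wait(T6) -> count=0 queue=[T6] holders={T5,T7}
Step 6: wait(T4) -> count=0 queue=[T6,T4] holders={T5,T7}
Step 7: wait(T3) -> count=0 queue=[T6,T4,T3] holders={T5,T7}
Step 8: signal(T7) -> count=0 queue=[T4,T3] holders={T5,T6}
Step 9: signal(T6) -> count=0 queue=[T3] holders={T4,T5}
Step 10: signal(T4) -> count=0 queue=[] holders={T3,T5}
Step 11: wait(T4) -> count=0 queue=[T4] holders={T3,T5}
Step 12: wait(T7) -> count=0 queue=[T4,T7] holders={T3,T5}
Final holders: T3,T5

Answer: T3,T5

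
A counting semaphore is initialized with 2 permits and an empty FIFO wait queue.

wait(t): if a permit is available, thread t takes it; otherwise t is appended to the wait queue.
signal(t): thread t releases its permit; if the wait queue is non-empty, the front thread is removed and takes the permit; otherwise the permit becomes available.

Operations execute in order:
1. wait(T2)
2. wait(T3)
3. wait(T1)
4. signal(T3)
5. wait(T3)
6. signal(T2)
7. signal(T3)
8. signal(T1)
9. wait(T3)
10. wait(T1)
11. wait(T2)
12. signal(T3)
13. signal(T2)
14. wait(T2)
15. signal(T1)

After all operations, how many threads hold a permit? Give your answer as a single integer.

Step 1: wait(T2) -> count=1 queue=[] holders={T2}
Step 2: wait(T3) -> count=0 queue=[] holders={T2,T3}
Step 3: wait(T1) -> count=0 queue=[T1] holders={T2,T3}
Step 4: signal(T3) -> count=0 queue=[] holders={T1,T2}
Step 5: wait(T3) -> count=0 queue=[T3] holders={T1,T2}
Step 6: signal(T2) -> count=0 queue=[] holders={T1,T3}
Step 7: signal(T3) -> count=1 queue=[] holders={T1}
Step 8: signal(T1) -> count=2 queue=[] holders={none}
Step 9: wait(T3) -> count=1 queue=[] holders={T3}
Step 10: wait(T1) -> count=0 queue=[] holders={T1,T3}
Step 11: wait(T2) -> count=0 queue=[T2] holders={T1,T3}
Step 12: signal(T3) -> count=0 queue=[] holders={T1,T2}
Step 13: signal(T2) -> count=1 queue=[] holders={T1}
Step 14: wait(T2) -> count=0 queue=[] holders={T1,T2}
Step 15: signal(T1) -> count=1 queue=[] holders={T2}
Final holders: {T2} -> 1 thread(s)

Answer: 1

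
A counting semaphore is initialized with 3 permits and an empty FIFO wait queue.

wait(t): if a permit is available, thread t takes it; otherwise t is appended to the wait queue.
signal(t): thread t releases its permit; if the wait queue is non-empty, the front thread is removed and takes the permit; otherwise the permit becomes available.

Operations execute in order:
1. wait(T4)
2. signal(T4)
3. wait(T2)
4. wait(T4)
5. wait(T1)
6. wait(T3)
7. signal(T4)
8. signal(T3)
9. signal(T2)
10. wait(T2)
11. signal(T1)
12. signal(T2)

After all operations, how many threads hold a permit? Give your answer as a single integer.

Step 1: wait(T4) -> count=2 queue=[] holders={T4}
Step 2: signal(T4) -> count=3 queue=[] holders={none}
Step 3: wait(T2) -> count=2 queue=[] holders={T2}
Step 4: wait(T4) -> count=1 queue=[] holders={T2,T4}
Step 5: wait(T1) -> count=0 queue=[] holders={T1,T2,T4}
Step 6: wait(T3) -> count=0 queue=[T3] holders={T1,T2,T4}
Step 7: signal(T4) -> count=0 queue=[] holders={T1,T2,T3}
Step 8: signal(T3) -> count=1 queue=[] holders={T1,T2}
Step 9: signal(T2) -> count=2 queue=[] holders={T1}
Step 10: wait(T2) -> count=1 queue=[] holders={T1,T2}
Step 11: signal(T1) -> count=2 queue=[] holders={T2}
Step 12: signal(T2) -> count=3 queue=[] holders={none}
Final holders: {none} -> 0 thread(s)

Answer: 0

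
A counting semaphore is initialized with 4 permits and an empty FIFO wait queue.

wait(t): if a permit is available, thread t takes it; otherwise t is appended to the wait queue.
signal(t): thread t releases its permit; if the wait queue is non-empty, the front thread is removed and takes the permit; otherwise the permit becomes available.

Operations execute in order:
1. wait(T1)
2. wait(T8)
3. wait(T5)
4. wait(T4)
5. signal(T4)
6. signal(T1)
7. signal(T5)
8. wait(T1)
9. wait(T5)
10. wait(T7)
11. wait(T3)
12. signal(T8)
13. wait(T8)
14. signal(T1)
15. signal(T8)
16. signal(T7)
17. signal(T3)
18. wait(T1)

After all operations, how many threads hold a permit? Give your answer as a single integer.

Answer: 2

Derivation:
Step 1: wait(T1) -> count=3 queue=[] holders={T1}
Step 2: wait(T8) -> count=2 queue=[] holders={T1,T8}
Step 3: wait(T5) -> count=1 queue=[] holders={T1,T5,T8}
Step 4: wait(T4) -> count=0 queue=[] holders={T1,T4,T5,T8}
Step 5: signal(T4) -> count=1 queue=[] holders={T1,T5,T8}
Step 6: signal(T1) -> count=2 queue=[] holders={T5,T8}
Step 7: signal(T5) -> count=3 queue=[] holders={T8}
Step 8: wait(T1) -> count=2 queue=[] holders={T1,T8}
Step 9: wait(T5) -> count=1 queue=[] holders={T1,T5,T8}
Step 10: wait(T7) -> count=0 queue=[] holders={T1,T5,T7,T8}
Step 11: wait(T3) -> count=0 queue=[T3] holders={T1,T5,T7,T8}
Step 12: signal(T8) -> count=0 queue=[] holders={T1,T3,T5,T7}
Step 13: wait(T8) -> count=0 queue=[T8] holders={T1,T3,T5,T7}
Step 14: signal(T1) -> count=0 queue=[] holders={T3,T5,T7,T8}
Step 15: signal(T8) -> count=1 queue=[] holders={T3,T5,T7}
Step 16: signal(T7) -> count=2 queue=[] holders={T3,T5}
Step 17: signal(T3) -> count=3 queue=[] holders={T5}
Step 18: wait(T1) -> count=2 queue=[] holders={T1,T5}
Final holders: {T1,T5} -> 2 thread(s)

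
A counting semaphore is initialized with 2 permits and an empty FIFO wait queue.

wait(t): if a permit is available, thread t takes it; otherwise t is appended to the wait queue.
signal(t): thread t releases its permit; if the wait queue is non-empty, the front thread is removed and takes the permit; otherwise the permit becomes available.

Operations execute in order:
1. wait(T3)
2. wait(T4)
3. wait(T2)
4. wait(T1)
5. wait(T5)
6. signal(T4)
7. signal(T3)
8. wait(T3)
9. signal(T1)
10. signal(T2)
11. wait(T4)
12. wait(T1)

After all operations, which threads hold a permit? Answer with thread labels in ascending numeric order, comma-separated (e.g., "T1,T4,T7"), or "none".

Step 1: wait(T3) -> count=1 queue=[] holders={T3}
Step 2: wait(T4) -> count=0 queue=[] holders={T3,T4}
Step 3: wait(T2) -> count=0 queue=[T2] holders={T3,T4}
Step 4: wait(T1) -> count=0 queue=[T2,T1] holders={T3,T4}
Step 5: wait(T5) -> count=0 queue=[T2,T1,T5] holders={T3,T4}
Step 6: signal(T4) -> count=0 queue=[T1,T5] holders={T2,T3}
Step 7: signal(T3) -> count=0 queue=[T5] holders={T1,T2}
Step 8: wait(T3) -> count=0 queue=[T5,T3] holders={T1,T2}
Step 9: signal(T1) -> count=0 queue=[T3] holders={T2,T5}
Step 10: signal(T2) -> count=0 queue=[] holders={T3,T5}
Step 11: wait(T4) -> count=0 queue=[T4] holders={T3,T5}
Step 12: wait(T1) -> count=0 queue=[T4,T1] holders={T3,T5}
Final holders: T3,T5

Answer: T3,T5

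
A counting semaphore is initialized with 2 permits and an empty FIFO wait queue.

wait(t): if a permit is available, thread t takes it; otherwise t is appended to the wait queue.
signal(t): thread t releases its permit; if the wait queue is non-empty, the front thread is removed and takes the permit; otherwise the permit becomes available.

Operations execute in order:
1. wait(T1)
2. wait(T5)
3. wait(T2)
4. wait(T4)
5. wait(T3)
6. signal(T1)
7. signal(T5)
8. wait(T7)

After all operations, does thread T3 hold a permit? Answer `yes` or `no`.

Answer: no

Derivation:
Step 1: wait(T1) -> count=1 queue=[] holders={T1}
Step 2: wait(T5) -> count=0 queue=[] holders={T1,T5}
Step 3: wait(T2) -> count=0 queue=[T2] holders={T1,T5}
Step 4: wait(T4) -> count=0 queue=[T2,T4] holders={T1,T5}
Step 5: wait(T3) -> count=0 queue=[T2,T4,T3] holders={T1,T5}
Step 6: signal(T1) -> count=0 queue=[T4,T3] holders={T2,T5}
Step 7: signal(T5) -> count=0 queue=[T3] holders={T2,T4}
Step 8: wait(T7) -> count=0 queue=[T3,T7] holders={T2,T4}
Final holders: {T2,T4} -> T3 not in holders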